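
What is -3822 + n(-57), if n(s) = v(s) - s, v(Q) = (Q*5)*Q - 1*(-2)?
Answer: 12482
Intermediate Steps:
v(Q) = 2 + 5*Q² (v(Q) = (5*Q)*Q + 2 = 5*Q² + 2 = 2 + 5*Q²)
n(s) = 2 - s + 5*s² (n(s) = (2 + 5*s²) - s = 2 - s + 5*s²)
-3822 + n(-57) = -3822 + (2 - 1*(-57) + 5*(-57)²) = -3822 + (2 + 57 + 5*3249) = -3822 + (2 + 57 + 16245) = -3822 + 16304 = 12482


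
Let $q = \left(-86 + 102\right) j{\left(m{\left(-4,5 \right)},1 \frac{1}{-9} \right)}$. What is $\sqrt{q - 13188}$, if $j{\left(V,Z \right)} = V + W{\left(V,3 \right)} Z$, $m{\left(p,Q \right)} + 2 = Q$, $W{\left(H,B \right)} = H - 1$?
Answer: $\frac{2 i \sqrt{29573}}{3} \approx 114.65 i$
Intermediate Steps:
$W{\left(H,B \right)} = -1 + H$
$m{\left(p,Q \right)} = -2 + Q$
$j{\left(V,Z \right)} = V + Z \left(-1 + V\right)$ ($j{\left(V,Z \right)} = V + \left(-1 + V\right) Z = V + Z \left(-1 + V\right)$)
$q = \frac{400}{9}$ ($q = \left(-86 + 102\right) \left(\left(-2 + 5\right) + 1 \frac{1}{-9} \left(-1 + \left(-2 + 5\right)\right)\right) = 16 \left(3 + 1 \left(- \frac{1}{9}\right) \left(-1 + 3\right)\right) = 16 \left(3 - \frac{2}{9}\right) = 16 \cdot \frac{25}{9} = \frac{400}{9} \approx 44.444$)
$\sqrt{q - 13188} = \sqrt{\frac{400}{9} - 13188} = \sqrt{- \frac{118292}{9}} = \frac{2 i \sqrt{29573}}{3}$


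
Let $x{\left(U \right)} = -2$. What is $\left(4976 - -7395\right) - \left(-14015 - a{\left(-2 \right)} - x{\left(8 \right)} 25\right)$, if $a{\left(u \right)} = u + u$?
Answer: $26332$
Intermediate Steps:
$a{\left(u \right)} = 2 u$
$\left(4976 - -7395\right) - \left(-14015 - a{\left(-2 \right)} - x{\left(8 \right)} 25\right) = \left(4976 - -7395\right) + \left(\left(2 \left(-2\right) - 50\right) - -14015\right) = \left(4976 + 7395\right) + \left(\left(-4 - 50\right) + 14015\right) = 12371 + \left(-54 + 14015\right) = 12371 + 13961 = 26332$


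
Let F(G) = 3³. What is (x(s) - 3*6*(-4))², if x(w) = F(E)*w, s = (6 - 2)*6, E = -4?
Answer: 518400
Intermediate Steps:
s = 24 (s = 4*6 = 24)
F(G) = 27
x(w) = 27*w
(x(s) - 3*6*(-4))² = (27*24 - 3*6*(-4))² = (648 - 18*(-4))² = (648 + 72)² = 720² = 518400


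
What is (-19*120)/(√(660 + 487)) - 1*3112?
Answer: -3112 - 2280*√1147/1147 ≈ -3179.3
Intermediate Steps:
(-19*120)/(√(660 + 487)) - 1*3112 = -2280*√1147/1147 - 3112 = -3112 - 2280*√1147/1147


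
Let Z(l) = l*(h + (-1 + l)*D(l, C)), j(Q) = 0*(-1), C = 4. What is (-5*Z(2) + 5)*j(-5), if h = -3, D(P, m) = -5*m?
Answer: 0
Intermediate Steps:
j(Q) = 0
Z(l) = l*(17 - 20*l) (Z(l) = l*(-3 + (-1 + l)*(-5*4)) = l*(-3 + (-1 + l)*(-20)) = l*(-3 + (20 - 20*l)) = l*(17 - 20*l))
(-5*Z(2) + 5)*j(-5) = (-10*(17 - 20*2) + 5)*0 = (-10*(17 - 40) + 5)*0 = (-10*(-23) + 5)*0 = (-5*(-46) + 5)*0 = (230 + 5)*0 = 235*0 = 0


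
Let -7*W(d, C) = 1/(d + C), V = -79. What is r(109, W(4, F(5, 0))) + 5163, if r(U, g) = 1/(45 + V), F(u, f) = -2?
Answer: 175541/34 ≈ 5163.0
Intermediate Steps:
W(d, C) = -1/(7*(C + d)) (W(d, C) = -1/(7*(d + C)) = -1/(7*(C + d)))
r(U, g) = -1/34 (r(U, g) = 1/(45 - 79) = 1/(-34) = -1/34)
r(109, W(4, F(5, 0))) + 5163 = -1/34 + 5163 = 175541/34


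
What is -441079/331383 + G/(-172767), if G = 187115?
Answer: -15356736182/6361338529 ≈ -2.4141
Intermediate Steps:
-441079/331383 + G/(-172767) = -441079/331383 + 187115/(-172767) = -441079*1/331383 + 187115*(-1/172767) = -441079/331383 - 187115/172767 = -15356736182/6361338529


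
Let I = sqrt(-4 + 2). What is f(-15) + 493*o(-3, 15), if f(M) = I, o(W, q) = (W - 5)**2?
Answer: 31552 + I*sqrt(2) ≈ 31552.0 + 1.4142*I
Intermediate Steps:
o(W, q) = (-5 + W)**2
I = I*sqrt(2) (I = sqrt(-2) = I*sqrt(2) ≈ 1.4142*I)
f(M) = I*sqrt(2)
f(-15) + 493*o(-3, 15) = I*sqrt(2) + 493*(-5 - 3)**2 = I*sqrt(2) + 493*(-8)**2 = I*sqrt(2) + 493*64 = I*sqrt(2) + 31552 = 31552 + I*sqrt(2)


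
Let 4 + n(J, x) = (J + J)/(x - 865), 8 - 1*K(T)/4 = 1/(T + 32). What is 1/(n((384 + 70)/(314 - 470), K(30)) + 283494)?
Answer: 1007175/285524047787 ≈ 3.5275e-6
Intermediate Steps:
K(T) = 32 - 4/(32 + T) (K(T) = 32 - 4/(T + 32) = 32 - 4/(32 + T))
n(J, x) = -4 + 2*J/(-865 + x) (n(J, x) = -4 + (J + J)/(x - 865) = -4 + (2*J)/(-865 + x) = -4 + 2*J/(-865 + x))
1/(n((384 + 70)/(314 - 470), K(30)) + 283494) = 1/(2*(1730 + (384 + 70)/(314 - 470) - 8*(255 + 8*30)/(32 + 30))/(-865 + 4*(255 + 8*30)/(32 + 30)) + 283494) = 1/(2*(1730 + 454/(-156) - 8*(255 + 240)/62)/(-865 + 4*(255 + 240)/62) + 283494) = 1/(2*(1730 + 454*(-1/156) - 8*495/62)/(-865 + 4*(1/62)*495) + 283494) = 1/(2*(1730 - 227/78 - 2*990/31)/(-865 + 990/31) + 283494) = 1/(2*(1730 - 227/78 - 1980/31)/(-25825/31) + 283494) = 1/(2*(-31/25825)*(4021663/2418) + 283494) = 1/(-4021663/1007175 + 283494) = 1/(285524047787/1007175) = 1007175/285524047787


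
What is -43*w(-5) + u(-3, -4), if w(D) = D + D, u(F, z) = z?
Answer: 426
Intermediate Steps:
w(D) = 2*D
-43*w(-5) + u(-3, -4) = -86*(-5) - 4 = -43*(-10) - 4 = 430 - 4 = 426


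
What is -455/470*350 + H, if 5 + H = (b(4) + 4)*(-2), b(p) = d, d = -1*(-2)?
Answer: -16724/47 ≈ -355.83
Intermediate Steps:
d = 2
b(p) = 2
H = -17 (H = -5 + (2 + 4)*(-2) = -5 + 6*(-2) = -5 - 12 = -17)
-455/470*350 + H = -455/470*350 - 17 = -455*1/470*350 - 17 = -91/94*350 - 17 = -15925/47 - 17 = -16724/47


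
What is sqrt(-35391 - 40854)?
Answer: I*sqrt(76245) ≈ 276.13*I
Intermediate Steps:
sqrt(-35391 - 40854) = sqrt(-76245) = I*sqrt(76245)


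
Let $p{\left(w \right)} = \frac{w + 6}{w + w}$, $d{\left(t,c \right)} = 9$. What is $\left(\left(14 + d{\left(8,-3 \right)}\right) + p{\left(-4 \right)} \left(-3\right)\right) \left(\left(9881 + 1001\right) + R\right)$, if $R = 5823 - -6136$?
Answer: $\frac{2169895}{4} \approx 5.4247 \cdot 10^{5}$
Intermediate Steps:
$p{\left(w \right)} = \frac{6 + w}{2 w}$
$R = 11959$ ($R = 5823 + 6136 = 11959$)
$\left(\left(14 + d{\left(8,-3 \right)}\right) + p{\left(-4 \right)} \left(-3\right)\right) \left(\left(9881 + 1001\right) + R\right) = \left(\left(14 + 9\right) + \frac{6 - 4}{2 \left(-4\right)} \left(-3\right)\right) \left(\left(9881 + 1001\right) + 11959\right) = \left(23 + \frac{1}{2} \left(- \frac{1}{4}\right) 2 \left(-3\right)\right) \left(10882 + 11959\right) = \left(23 - - \frac{3}{4}\right) 22841 = \left(23 + \frac{3}{4}\right) 22841 = \frac{95}{4} \cdot 22841 = \frac{2169895}{4}$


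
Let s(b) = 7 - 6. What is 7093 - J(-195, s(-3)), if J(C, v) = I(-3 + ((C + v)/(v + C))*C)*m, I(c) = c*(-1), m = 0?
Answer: 7093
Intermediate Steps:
I(c) = -c
s(b) = 1
J(C, v) = 0 (J(C, v) = -(-3 + ((C + v)/(v + C))*C)*0 = -(-3 + ((C + v)/(C + v))*C)*0 = -(-3 + 1*C)*0 = -(-3 + C)*0 = (3 - C)*0 = 0)
7093 - J(-195, s(-3)) = 7093 - 1*0 = 7093 + 0 = 7093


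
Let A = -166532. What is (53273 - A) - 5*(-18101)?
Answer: 310310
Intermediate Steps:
(53273 - A) - 5*(-18101) = (53273 - 1*(-166532)) - 5*(-18101) = (53273 + 166532) - 1*(-90505) = 219805 + 90505 = 310310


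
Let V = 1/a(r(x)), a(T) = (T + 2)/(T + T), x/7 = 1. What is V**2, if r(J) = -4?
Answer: 16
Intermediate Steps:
x = 7 (x = 7*1 = 7)
a(T) = (2 + T)/(2*T) (a(T) = (2 + T)/((2*T)) = (2 + T)*(1/(2*T)) = (2 + T)/(2*T))
V = 4 (V = 1/((1/2)*(2 - 4)/(-4)) = 1/((1/2)*(-1/4)*(-2)) = 1/(1/4) = 4)
V**2 = 4**2 = 16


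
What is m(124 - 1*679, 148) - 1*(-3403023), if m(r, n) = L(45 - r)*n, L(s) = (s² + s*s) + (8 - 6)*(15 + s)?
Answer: 110145063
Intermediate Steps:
L(s) = 30 + 2*s + 2*s² (L(s) = (s² + s²) + 2*(15 + s) = 2*s² + (30 + 2*s) = 30 + 2*s + 2*s²)
m(r, n) = n*(120 - 2*r + 2*(45 - r)²) (m(r, n) = (30 + 2*(45 - r) + 2*(45 - r)²)*n = (30 + (90 - 2*r) + 2*(45 - r)²)*n = (120 - 2*r + 2*(45 - r)²)*n = n*(120 - 2*r + 2*(45 - r)²))
m(124 - 1*679, 148) - 1*(-3403023) = 2*148*(60 + (-45 + (124 - 1*679))² - (124 - 1*679)) - 1*(-3403023) = 2*148*(60 + (-45 + (124 - 679))² - (124 - 679)) + 3403023 = 2*148*(60 + (-45 - 555)² - 1*(-555)) + 3403023 = 2*148*(60 + (-600)² + 555) + 3403023 = 2*148*(60 + 360000 + 555) + 3403023 = 2*148*360615 + 3403023 = 106742040 + 3403023 = 110145063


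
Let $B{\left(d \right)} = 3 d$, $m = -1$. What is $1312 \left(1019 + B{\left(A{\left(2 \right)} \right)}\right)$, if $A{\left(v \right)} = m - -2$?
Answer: $1340864$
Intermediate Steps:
$A{\left(v \right)} = 1$ ($A{\left(v \right)} = -1 - -2 = -1 + 2 = 1$)
$1312 \left(1019 + B{\left(A{\left(2 \right)} \right)}\right) = 1312 \left(1019 + 3 \cdot 1\right) = 1312 \left(1019 + 3\right) = 1312 \cdot 1022 = 1340864$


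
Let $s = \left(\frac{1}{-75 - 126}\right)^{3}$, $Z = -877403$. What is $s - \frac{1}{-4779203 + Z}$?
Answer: $\frac{2463995}{45935040340206} \approx 5.3641 \cdot 10^{-8}$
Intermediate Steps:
$s = - \frac{1}{8120601}$ ($s = \left(\frac{1}{-201}\right)^{3} = \left(- \frac{1}{201}\right)^{3} = - \frac{1}{8120601} \approx -1.2314 \cdot 10^{-7}$)
$s - \frac{1}{-4779203 + Z} = - \frac{1}{8120601} - \frac{1}{-4779203 - 877403} = - \frac{1}{8120601} - \frac{1}{-5656606} = - \frac{1}{8120601} - - \frac{1}{5656606} = - \frac{1}{8120601} + \frac{1}{5656606} = \frac{2463995}{45935040340206}$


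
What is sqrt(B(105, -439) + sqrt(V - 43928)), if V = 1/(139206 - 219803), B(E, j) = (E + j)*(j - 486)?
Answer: sqrt(2006901016560550 + 80597*I*sqrt(285350858975149))/80597 ≈ 555.83 + 0.18854*I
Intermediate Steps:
B(E, j) = (-486 + j)*(E + j) (B(E, j) = (E + j)*(-486 + j) = (-486 + j)*(E + j))
V = -1/80597 (V = 1/(-80597) = -1/80597 ≈ -1.2407e-5)
sqrt(B(105, -439) + sqrt(V - 43928)) = sqrt(((-439)**2 - 486*105 - 486*(-439) + 105*(-439)) + sqrt(-1/80597 - 43928)) = sqrt((192721 - 51030 + 213354 - 46095) + sqrt(-3540465017/80597)) = sqrt(308950 + I*sqrt(285350858975149)/80597)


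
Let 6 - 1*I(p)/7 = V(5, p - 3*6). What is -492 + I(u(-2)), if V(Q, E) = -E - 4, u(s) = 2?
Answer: -534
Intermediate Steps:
V(Q, E) = -4 - E
I(p) = -56 + 7*p (I(p) = 42 - 7*(-4 - (p - 3*6)) = 42 - 7*(-4 - (p - 18)) = 42 - 7*(-4 - (-18 + p)) = 42 - 7*(-4 + (18 - p)) = 42 - 7*(14 - p) = 42 + (-98 + 7*p) = -56 + 7*p)
-492 + I(u(-2)) = -492 + (-56 + 7*2) = -492 + (-56 + 14) = -492 - 42 = -534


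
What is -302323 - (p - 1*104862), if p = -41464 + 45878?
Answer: -201875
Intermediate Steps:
p = 4414
-302323 - (p - 1*104862) = -302323 - (4414 - 1*104862) = -302323 - (4414 - 104862) = -302323 - 1*(-100448) = -302323 + 100448 = -201875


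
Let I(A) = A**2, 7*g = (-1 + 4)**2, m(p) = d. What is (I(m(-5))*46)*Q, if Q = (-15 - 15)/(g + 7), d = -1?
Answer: -4830/29 ≈ -166.55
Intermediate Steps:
m(p) = -1
g = 9/7 (g = (-1 + 4)**2/7 = (1/7)*3**2 = (1/7)*9 = 9/7 ≈ 1.2857)
Q = -105/29 (Q = (-15 - 15)/(9/7 + 7) = -30/58/7 = -30*7/58 = -105/29 ≈ -3.6207)
(I(m(-5))*46)*Q = ((-1)**2*46)*(-105/29) = (1*46)*(-105/29) = 46*(-105/29) = -4830/29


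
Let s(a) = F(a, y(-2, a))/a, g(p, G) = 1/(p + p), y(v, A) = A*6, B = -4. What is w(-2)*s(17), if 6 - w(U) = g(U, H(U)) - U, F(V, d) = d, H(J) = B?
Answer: 51/2 ≈ 25.500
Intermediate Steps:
H(J) = -4
y(v, A) = 6*A
g(p, G) = 1/(2*p)
s(a) = 6 (s(a) = (6*a)/a = 6)
w(U) = 6 + U - 1/(2*U) (w(U) = 6 - (1/(2*U) - U) = 6 + (U - 1/(2*U)) = 6 + U - 1/(2*U))
w(-2)*s(17) = (6 - 2 - ½/(-2))*6 = (6 - 2 - ½*(-½))*6 = (6 - 2 + ¼)*6 = (17/4)*6 = 51/2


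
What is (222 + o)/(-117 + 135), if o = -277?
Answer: -55/18 ≈ -3.0556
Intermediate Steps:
(222 + o)/(-117 + 135) = (222 - 277)/(-117 + 135) = -55/18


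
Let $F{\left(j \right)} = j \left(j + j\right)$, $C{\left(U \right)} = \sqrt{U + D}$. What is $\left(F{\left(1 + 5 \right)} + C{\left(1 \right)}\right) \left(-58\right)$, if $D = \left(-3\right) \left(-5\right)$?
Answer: $-4408$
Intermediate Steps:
$D = 15$
$C{\left(U \right)} = \sqrt{15 + U}$ ($C{\left(U \right)} = \sqrt{U + 15} = \sqrt{15 + U}$)
$F{\left(j \right)} = 2 j^{2}$ ($F{\left(j \right)} = j 2 j = 2 j^{2}$)
$\left(F{\left(1 + 5 \right)} + C{\left(1 \right)}\right) \left(-58\right) = \left(2 \left(1 + 5\right)^{2} + \sqrt{15 + 1}\right) \left(-58\right) = \left(2 \cdot 6^{2} + \sqrt{16}\right) \left(-58\right) = \left(2 \cdot 36 + 4\right) \left(-58\right) = \left(72 + 4\right) \left(-58\right) = 76 \left(-58\right) = -4408$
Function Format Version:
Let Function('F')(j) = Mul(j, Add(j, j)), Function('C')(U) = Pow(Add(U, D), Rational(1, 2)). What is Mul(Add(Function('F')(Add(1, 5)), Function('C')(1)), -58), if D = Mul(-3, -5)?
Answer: -4408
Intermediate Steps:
D = 15
Function('C')(U) = Pow(Add(15, U), Rational(1, 2)) (Function('C')(U) = Pow(Add(U, 15), Rational(1, 2)) = Pow(Add(15, U), Rational(1, 2)))
Function('F')(j) = Mul(2, Pow(j, 2)) (Function('F')(j) = Mul(j, Mul(2, j)) = Mul(2, Pow(j, 2)))
Mul(Add(Function('F')(Add(1, 5)), Function('C')(1)), -58) = Mul(Add(Mul(2, Pow(Add(1, 5), 2)), Pow(Add(15, 1), Rational(1, 2))), -58) = Mul(Add(Mul(2, Pow(6, 2)), Pow(16, Rational(1, 2))), -58) = Mul(Add(Mul(2, 36), 4), -58) = Mul(Add(72, 4), -58) = Mul(76, -58) = -4408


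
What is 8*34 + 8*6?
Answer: 320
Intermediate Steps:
8*34 + 8*6 = 272 + 48 = 320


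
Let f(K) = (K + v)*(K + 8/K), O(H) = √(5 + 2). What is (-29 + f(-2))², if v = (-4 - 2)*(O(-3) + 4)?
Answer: 25201 + 9144*√7 ≈ 49394.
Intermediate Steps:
O(H) = √7
v = -24 - 6*√7 (v = (-4 - 2)*(√7 + 4) = -6*(4 + √7) = -24 - 6*√7 ≈ -39.875)
f(K) = (K + 8/K)*(-24 + K - 6*√7) (f(K) = (K + (-24 - 6*√7))*(K + 8/K) = (-24 + K - 6*√7)*(K + 8/K) = (K + 8/K)*(-24 + K - 6*√7))
(-29 + f(-2))² = (-29 + (-192 - 48*√7 - 2*(8 + (-2)² - 6*(-2)*(4 + √7)))/(-2))² = (-29 - (-192 - 48*√7 - 2*(8 + 4 + (48 + 12*√7)))/2)² = (-29 - (-192 - 48*√7 - 2*(60 + 12*√7))/2)² = (-29 - (-192 - 48*√7 + (-120 - 24*√7))/2)² = (-29 - (-312 - 72*√7)/2)² = (-29 + (156 + 36*√7))² = (127 + 36*√7)²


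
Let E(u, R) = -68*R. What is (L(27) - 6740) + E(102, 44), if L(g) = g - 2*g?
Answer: -9759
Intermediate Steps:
L(g) = -g
(L(27) - 6740) + E(102, 44) = (-1*27 - 6740) - 68*44 = (-27 - 6740) - 2992 = -6767 - 2992 = -9759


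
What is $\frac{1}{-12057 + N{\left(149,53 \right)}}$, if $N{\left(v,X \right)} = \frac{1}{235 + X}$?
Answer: $- \frac{288}{3472415} \approx -8.2939 \cdot 10^{-5}$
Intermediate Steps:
$\frac{1}{-12057 + N{\left(149,53 \right)}} = \frac{1}{-12057 + \frac{1}{235 + 53}} = \frac{1}{-12057 + \frac{1}{288}} = \frac{1}{- \frac{3472415}{288}} = - \frac{288}{3472415}$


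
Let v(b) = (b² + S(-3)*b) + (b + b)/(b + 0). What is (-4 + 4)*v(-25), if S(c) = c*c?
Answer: 0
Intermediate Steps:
S(c) = c²
v(b) = 2 + b² + 9*b (v(b) = (b² + (-3)²*b) + (b + b)/(b + 0) = (b² + 9*b) + (2*b)/b = (b² + 9*b) + 2 = 2 + b² + 9*b)
(-4 + 4)*v(-25) = (-4 + 4)*(2 + (-25)² + 9*(-25)) = 0*(2 + 625 - 225) = 0*402 = 0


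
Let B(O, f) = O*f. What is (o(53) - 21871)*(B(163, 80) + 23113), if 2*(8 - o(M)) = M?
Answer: -1582742187/2 ≈ -7.9137e+8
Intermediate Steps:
o(M) = 8 - M/2
(o(53) - 21871)*(B(163, 80) + 23113) = ((8 - ½*53) - 21871)*(163*80 + 23113) = ((8 - 53/2) - 21871)*(13040 + 23113) = (-37/2 - 21871)*36153 = -43779/2*36153 = -1582742187/2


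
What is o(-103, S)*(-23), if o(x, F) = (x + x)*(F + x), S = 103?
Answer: 0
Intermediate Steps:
o(x, F) = 2*x*(F + x) (o(x, F) = (2*x)*(F + x) = 2*x*(F + x))
o(-103, S)*(-23) = (2*(-103)*(103 - 103))*(-23) = (2*(-103)*0)*(-23) = 0*(-23) = 0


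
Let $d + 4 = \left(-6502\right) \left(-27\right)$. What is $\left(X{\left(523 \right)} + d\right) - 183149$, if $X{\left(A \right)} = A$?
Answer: $-7076$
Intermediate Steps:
$d = 175550$ ($d = -4 - -175554 = -4 + 175554 = 175550$)
$\left(X{\left(523 \right)} + d\right) - 183149 = \left(523 + 175550\right) - 183149 = 176073 - 183149 = -7076$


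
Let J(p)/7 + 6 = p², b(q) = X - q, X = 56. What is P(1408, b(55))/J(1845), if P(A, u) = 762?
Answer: 254/7942711 ≈ 3.1979e-5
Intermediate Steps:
b(q) = 56 - q
J(p) = -42 + 7*p²
P(1408, b(55))/J(1845) = 762/(-42 + 7*1845²) = 762/(-42 + 7*3404025) = 762/(-42 + 23828175) = 762/23828133 = 762*(1/23828133) = 254/7942711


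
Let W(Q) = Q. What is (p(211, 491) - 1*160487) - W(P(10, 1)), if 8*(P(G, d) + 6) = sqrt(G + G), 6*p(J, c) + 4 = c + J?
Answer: -481094/3 - sqrt(5)/4 ≈ -1.6037e+5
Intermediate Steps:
p(J, c) = -2/3 + J/6 + c/6 (p(J, c) = -2/3 + (c + J)/6 = -2/3 + (J + c)/6 = -2/3 + (J/6 + c/6) = -2/3 + J/6 + c/6)
P(G, d) = -6 + sqrt(2)*sqrt(G)/8 (P(G, d) = -6 + sqrt(G + G)/8 = -6 + sqrt(2*G)/8 = -6 + (sqrt(2)*sqrt(G))/8 = -6 + sqrt(2)*sqrt(G)/8)
(p(211, 491) - 1*160487) - W(P(10, 1)) = ((-2/3 + (1/6)*211 + (1/6)*491) - 1*160487) - (-6 + sqrt(2)*sqrt(10)/8) = ((-2/3 + 211/6 + 491/6) - 160487) - (-6 + sqrt(5)/4) = (349/3 - 160487) + (6 - sqrt(5)/4) = -481112/3 + (6 - sqrt(5)/4) = -481094/3 - sqrt(5)/4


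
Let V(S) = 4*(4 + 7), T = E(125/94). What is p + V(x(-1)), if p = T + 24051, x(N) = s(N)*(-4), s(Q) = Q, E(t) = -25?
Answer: 24070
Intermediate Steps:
T = -25
x(N) = -4*N (x(N) = N*(-4) = -4*N)
V(S) = 44 (V(S) = 4*11 = 44)
p = 24026 (p = -25 + 24051 = 24026)
p + V(x(-1)) = 24026 + 44 = 24070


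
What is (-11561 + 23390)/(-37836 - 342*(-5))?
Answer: -3943/12042 ≈ -0.32744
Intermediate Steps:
(-11561 + 23390)/(-37836 - 342*(-5)) = 11829/(-37836 + 1710) = 11829/(-36126) = 11829*(-1/36126) = -3943/12042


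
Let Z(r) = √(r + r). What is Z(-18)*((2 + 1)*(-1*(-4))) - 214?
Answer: -214 + 72*I ≈ -214.0 + 72.0*I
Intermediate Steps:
Z(r) = √2*√r (Z(r) = √(2*r) = √2*√r)
Z(-18)*((2 + 1)*(-1*(-4))) - 214 = (√2*√(-18))*((2 + 1)*(-1*(-4))) - 214 = (√2*(3*I*√2))*(3*4) - 214 = (6*I)*12 - 214 = 72*I - 214 = -214 + 72*I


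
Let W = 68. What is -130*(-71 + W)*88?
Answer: 34320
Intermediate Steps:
-130*(-71 + W)*88 = -130*(-71 + 68)*88 = -130*(-3)*88 = 390*88 = 34320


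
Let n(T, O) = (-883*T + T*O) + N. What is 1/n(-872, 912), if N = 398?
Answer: -1/24890 ≈ -4.0177e-5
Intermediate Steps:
n(T, O) = 398 - 883*T + O*T (n(T, O) = (-883*T + T*O) + 398 = (-883*T + O*T) + 398 = 398 - 883*T + O*T)
1/n(-872, 912) = 1/(398 - 883*(-872) + 912*(-872)) = 1/(398 + 769976 - 795264) = 1/(-24890) = -1/24890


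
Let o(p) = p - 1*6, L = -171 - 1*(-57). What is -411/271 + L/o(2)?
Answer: 14625/542 ≈ 26.983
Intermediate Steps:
L = -114 (L = -171 + 57 = -114)
o(p) = -6 + p (o(p) = p - 6 = -6 + p)
-411/271 + L/o(2) = -411/271 - 114/(-6 + 2) = -411*1/271 - 114/(-4) = -411/271 - 114*(-¼) = -411/271 + 57/2 = 14625/542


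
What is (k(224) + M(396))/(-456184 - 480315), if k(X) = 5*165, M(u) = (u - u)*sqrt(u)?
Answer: -825/936499 ≈ -0.00088094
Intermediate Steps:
M(u) = 0 (M(u) = 0*sqrt(u) = 0)
k(X) = 825
(k(224) + M(396))/(-456184 - 480315) = (825 + 0)/(-456184 - 480315) = 825/(-936499) = 825*(-1/936499) = -825/936499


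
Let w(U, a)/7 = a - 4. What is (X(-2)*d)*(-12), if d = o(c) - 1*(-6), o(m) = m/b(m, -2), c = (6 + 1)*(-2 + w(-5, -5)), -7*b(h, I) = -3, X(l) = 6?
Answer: 76008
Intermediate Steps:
w(U, a) = -28 + 7*a (w(U, a) = 7*(a - 4) = 7*(-4 + a) = -28 + 7*a)
b(h, I) = 3/7 (b(h, I) = -⅐*(-3) = 3/7)
c = -455 (c = (6 + 1)*(-2 + (-28 + 7*(-5))) = 7*(-2 + (-28 - 35)) = 7*(-2 - 63) = 7*(-65) = -455)
o(m) = 7*m/3 (o(m) = m/(3/7) = m*(7/3) = 7*m/3)
d = -3167/3 (d = (7/3)*(-455) - 1*(-6) = -3185/3 + 6 = -3167/3 ≈ -1055.7)
(X(-2)*d)*(-12) = (6*(-3167/3))*(-12) = -6334*(-12) = 76008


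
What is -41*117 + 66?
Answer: -4731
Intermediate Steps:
-41*117 + 66 = -4797 + 66 = -4731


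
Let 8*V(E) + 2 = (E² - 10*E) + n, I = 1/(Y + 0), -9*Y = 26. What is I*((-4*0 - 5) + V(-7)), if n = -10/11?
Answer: -7533/2288 ≈ -3.2924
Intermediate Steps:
n = -10/11 (n = -10*1/11 = -10/11 ≈ -0.90909)
Y = -26/9 (Y = -⅑*26 = -26/9 ≈ -2.8889)
I = -9/26 (I = 1/(-26/9 + 0) = 1/(-26/9) = -9/26 ≈ -0.34615)
V(E) = -4/11 - 5*E/4 + E²/8 (V(E) = -¼ + ((E² - 10*E) - 10/11)/8 = -¼ + (-10/11 + E² - 10*E)/8 = -¼ + (-5/44 - 5*E/4 + E²/8) = -4/11 - 5*E/4 + E²/8)
I*((-4*0 - 5) + V(-7)) = -9*((-4*0 - 5) + (-4/11 - 5/4*(-7) + (⅛)*(-7)²))/26 = -9*((0 - 5) + (-4/11 + 35/4 + (⅛)*49))/26 = -9*(-5 + (-4/11 + 35/4 + 49/8))/26 = -9*(-5 + 1277/88)/26 = -9/26*837/88 = -7533/2288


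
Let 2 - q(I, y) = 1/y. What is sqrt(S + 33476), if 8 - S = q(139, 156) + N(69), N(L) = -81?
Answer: sqrt(204197331)/78 ≈ 183.20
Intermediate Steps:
q(I, y) = 2 - 1/y
S = 13573/156 (S = 8 - ((2 - 1/156) - 81) = 8 - (311/156 - 81) = 8 - 1*(-12325/156) = 8 + 12325/156 = 13573/156 ≈ 87.006)
sqrt(S + 33476) = sqrt(13573/156 + 33476) = sqrt(5235829/156) = sqrt(204197331)/78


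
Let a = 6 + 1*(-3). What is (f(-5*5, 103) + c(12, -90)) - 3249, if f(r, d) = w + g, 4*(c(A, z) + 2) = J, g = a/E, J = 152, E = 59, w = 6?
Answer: -189210/59 ≈ -3206.9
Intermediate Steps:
a = 3 (a = 6 - 3 = 3)
g = 3/59 ≈ 0.050847
c(A, z) = 36 (c(A, z) = -2 + (1/4)*152 = -2 + 38 = 36)
f(r, d) = 357/59 (f(r, d) = 6 + 3/59 = 357/59)
(f(-5*5, 103) + c(12, -90)) - 3249 = (357/59 + 36) - 3249 = 2481/59 - 3249 = -189210/59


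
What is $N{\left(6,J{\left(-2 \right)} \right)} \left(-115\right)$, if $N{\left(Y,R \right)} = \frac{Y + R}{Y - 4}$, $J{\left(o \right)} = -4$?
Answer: $-115$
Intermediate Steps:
$N{\left(Y,R \right)} = \frac{R + Y}{-4 + Y}$
$N{\left(6,J{\left(-2 \right)} \right)} \left(-115\right) = \frac{-4 + 6}{-4 + 6} \left(-115\right) = \frac{1}{2} \cdot 2 \left(-115\right) = 1 \left(-115\right) = -115$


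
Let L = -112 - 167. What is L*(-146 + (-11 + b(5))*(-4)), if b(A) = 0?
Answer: 28458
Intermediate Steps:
L = -279
L*(-146 + (-11 + b(5))*(-4)) = -279*(-146 + (-11 + 0)*(-4)) = -279*(-146 - 11*(-4)) = -279*(-146 + 44) = -279*(-102) = 28458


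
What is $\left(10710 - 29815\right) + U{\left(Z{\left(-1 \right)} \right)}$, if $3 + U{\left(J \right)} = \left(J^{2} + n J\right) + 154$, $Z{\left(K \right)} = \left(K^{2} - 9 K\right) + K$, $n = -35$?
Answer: $-19188$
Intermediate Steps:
$Z{\left(K \right)} = K^{2} - 8 K$
$U{\left(J \right)} = 151 + J^{2} - 35 J$ ($U{\left(J \right)} = -3 + \left(\left(J^{2} - 35 J\right) + 154\right) = -3 + \left(154 + J^{2} - 35 J\right) = 151 + J^{2} - 35 J$)
$\left(10710 - 29815\right) + U{\left(Z{\left(-1 \right)} \right)} = \left(10710 - 29815\right) + \left(151 + \left(- (-8 - 1)\right)^{2} - 35 \left(- (-8 - 1)\right)\right) = -19105 + \left(151 + \left(\left(-1\right) \left(-9\right)\right)^{2} - 35 \left(\left(-1\right) \left(-9\right)\right)\right) = -19105 + \left(151 + 9^{2} - 315\right) = -19105 + \left(151 + 81 - 315\right) = -19105 - 83 = -19188$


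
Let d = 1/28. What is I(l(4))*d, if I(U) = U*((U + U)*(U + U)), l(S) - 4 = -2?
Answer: 8/7 ≈ 1.1429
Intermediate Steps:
l(S) = 2 (l(S) = 4 - 2 = 2)
d = 1/28 ≈ 0.035714
I(U) = 4*U³ (I(U) = U*((2*U)*(2*U)) = U*(4*U²) = 4*U³)
I(l(4))*d = (4*2³)*(1/28) = (4*8)*(1/28) = 32*(1/28) = 8/7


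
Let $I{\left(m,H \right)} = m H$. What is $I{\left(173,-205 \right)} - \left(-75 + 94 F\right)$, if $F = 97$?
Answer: $-44508$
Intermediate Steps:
$I{\left(m,H \right)} = H m$
$I{\left(173,-205 \right)} - \left(-75 + 94 F\right) = \left(-205\right) 173 - \left(-75 + 94 \cdot 97\right) = -35465 - \left(-75 + 9118\right) = -35465 - 9043 = -44508$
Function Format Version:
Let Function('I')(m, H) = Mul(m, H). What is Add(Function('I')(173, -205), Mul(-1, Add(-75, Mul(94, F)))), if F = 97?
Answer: -44508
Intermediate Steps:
Function('I')(m, H) = Mul(H, m)
Add(Function('I')(173, -205), Mul(-1, Add(-75, Mul(94, F)))) = Add(Mul(-205, 173), Mul(-1, Add(-75, Mul(94, 97)))) = Add(-35465, Mul(-1, Add(-75, 9118))) = Add(-35465, Mul(-1, 9043)) = Add(-35465, -9043) = -44508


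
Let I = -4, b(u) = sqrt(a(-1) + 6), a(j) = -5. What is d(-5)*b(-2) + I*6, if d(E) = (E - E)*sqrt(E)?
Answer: -24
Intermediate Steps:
b(u) = 1 (b(u) = sqrt(-5 + 6) = sqrt(1) = 1)
d(E) = 0 (d(E) = 0*sqrt(E) = 0)
d(-5)*b(-2) + I*6 = 0*1 - 4*6 = 0 - 24 = -24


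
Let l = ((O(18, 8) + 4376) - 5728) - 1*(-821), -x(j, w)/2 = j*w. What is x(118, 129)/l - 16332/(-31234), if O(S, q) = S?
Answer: 159877702/2670507 ≈ 59.868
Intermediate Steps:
x(j, w) = -2*j*w
l = -513 (l = ((18 + 4376) - 5728) - 1*(-821) = (4394 - 5728) + 821 = -1334 + 821 = -513)
x(118, 129)/l - 16332/(-31234) = -2*118*129/(-513) - 16332/(-31234) = -30444*(-1/513) - 16332*(-1/31234) = 10148/171 + 8166/15617 = 159877702/2670507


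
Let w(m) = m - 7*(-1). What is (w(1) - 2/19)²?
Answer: 22500/361 ≈ 62.327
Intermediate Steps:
w(m) = 7 + m (w(m) = m + 7 = 7 + m)
(w(1) - 2/19)² = ((7 + 1) - 2/19)² = (8 + (1/19)*(-2))² = (8 - 2/19)² = (150/19)² = 22500/361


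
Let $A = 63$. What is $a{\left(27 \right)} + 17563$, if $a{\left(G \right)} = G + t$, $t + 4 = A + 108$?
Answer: $17757$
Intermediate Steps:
$t = 167$ ($t = -4 + \left(63 + 108\right) = -4 + 171 = 167$)
$a{\left(G \right)} = 167 + G$ ($a{\left(G \right)} = G + 167 = 167 + G$)
$a{\left(27 \right)} + 17563 = \left(167 + 27\right) + 17563 = 194 + 17563 = 17757$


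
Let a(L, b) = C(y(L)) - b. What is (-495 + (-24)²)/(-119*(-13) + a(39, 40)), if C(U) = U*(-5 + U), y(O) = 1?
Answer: 9/167 ≈ 0.053892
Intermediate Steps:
a(L, b) = -4 - b (a(L, b) = 1*(-5 + 1) - b = 1*(-4) - b = -4 - b)
(-495 + (-24)²)/(-119*(-13) + a(39, 40)) = (-495 + (-24)²)/(-119*(-13) + (-4 - 1*40)) = (-495 + 576)/(1547 + (-4 - 40)) = 81/(1547 - 44) = 81/1503 = 81*(1/1503) = 9/167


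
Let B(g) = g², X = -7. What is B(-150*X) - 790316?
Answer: 312184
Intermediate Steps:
B(-150*X) - 790316 = (-150*(-7))² - 790316 = 1050² - 790316 = 1102500 - 790316 = 312184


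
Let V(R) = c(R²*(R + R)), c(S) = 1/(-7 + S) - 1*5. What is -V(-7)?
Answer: 3466/693 ≈ 5.0014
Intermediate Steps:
c(S) = -5 + 1/(-7 + S) (c(S) = 1/(-7 + S) - 5 = -5 + 1/(-7 + S))
V(R) = (36 - 10*R³)/(-7 + 2*R³) (V(R) = (36 - 5*R²*(R + R))/(-7 + R²*(R + R)) = (36 - 5*R²*2*R)/(-7 + R²*(2*R)) = (36 - 10*R³)/(-7 + 2*R³))
-V(-7) = -2*(18 - 5*(-7)³)/(-7 + 2*(-7)³) = -2*(18 - 5*(-343))/(-7 + 2*(-343)) = -2*(18 + 1715)/(-7 - 686) = -2*1733/(-693) = -2*(-1)*1733/693 = -1*(-3466/693) = 3466/693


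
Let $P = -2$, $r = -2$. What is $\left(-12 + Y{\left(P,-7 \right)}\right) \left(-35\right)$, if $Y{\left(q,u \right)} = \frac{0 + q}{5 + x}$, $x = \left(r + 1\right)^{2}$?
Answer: $\frac{1295}{3} \approx 431.67$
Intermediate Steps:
$x = 1$ ($x = \left(-2 + 1\right)^{2} = \left(-1\right)^{2} = 1$)
$Y{\left(q,u \right)} = \frac{q}{6}$ ($Y{\left(q,u \right)} = \frac{0 + q}{5 + 1} = \frac{q}{6}$)
$\left(-12 + Y{\left(P,-7 \right)}\right) \left(-35\right) = \left(-12 + \frac{1}{6} \left(-2\right)\right) \left(-35\right) = \left(-12 - \frac{1}{3}\right) \left(-35\right) = \left(- \frac{37}{3}\right) \left(-35\right) = \frac{1295}{3}$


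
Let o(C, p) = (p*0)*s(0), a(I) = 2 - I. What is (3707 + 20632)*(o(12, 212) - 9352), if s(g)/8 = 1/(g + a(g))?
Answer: -227618328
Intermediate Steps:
s(g) = 4 (s(g) = 8/(g + (2 - g)) = 8/2 = 8*(1/2) = 4)
o(C, p) = 0 (o(C, p) = (p*0)*4 = 0*4 = 0)
(3707 + 20632)*(o(12, 212) - 9352) = (3707 + 20632)*(0 - 9352) = 24339*(-9352) = -227618328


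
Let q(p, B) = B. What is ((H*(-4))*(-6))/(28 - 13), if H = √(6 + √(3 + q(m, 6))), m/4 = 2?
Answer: 24/5 ≈ 4.8000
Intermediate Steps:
m = 8 (m = 4*2 = 8)
H = 3 (H = √(6 + √(3 + 6)) = √(6 + √9) = √(6 + 3) = √9 = 3)
((H*(-4))*(-6))/(28 - 13) = ((3*(-4))*(-6))/(28 - 13) = (-12*(-6))/15 = (1/15)*72 = 24/5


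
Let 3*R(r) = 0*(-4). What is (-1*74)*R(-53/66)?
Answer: 0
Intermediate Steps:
R(r) = 0 (R(r) = (0*(-4))/3 = (⅓)*0 = 0)
(-1*74)*R(-53/66) = -1*74*0 = -74*0 = 0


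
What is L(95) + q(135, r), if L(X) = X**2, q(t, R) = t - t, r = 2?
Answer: 9025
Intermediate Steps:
q(t, R) = 0
L(95) + q(135, r) = 95**2 + 0 = 9025 + 0 = 9025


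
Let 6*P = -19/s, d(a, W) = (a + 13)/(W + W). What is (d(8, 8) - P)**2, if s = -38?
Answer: 3481/2304 ≈ 1.5109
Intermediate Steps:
d(a, W) = (13 + a)/(2*W) (d(a, W) = (13 + a)/((2*W)) = (13 + a)*(1/(2*W)) = (13 + a)/(2*W))
P = 1/12 (P = (-19/(-38))/6 = (-19*(-1/38))/6 = (1/6)*(1/2) = 1/12 ≈ 0.083333)
(d(8, 8) - P)**2 = ((1/2)*(13 + 8)/8 - 1*1/12)**2 = ((1/2)*(1/8)*21 - 1/12)**2 = (21/16 - 1/12)**2 = (59/48)**2 = 3481/2304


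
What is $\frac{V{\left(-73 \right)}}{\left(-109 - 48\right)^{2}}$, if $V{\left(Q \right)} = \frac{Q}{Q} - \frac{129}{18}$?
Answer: $- \frac{37}{147894} \approx -0.00025018$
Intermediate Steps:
$V{\left(Q \right)} = - \frac{37}{6}$ ($V{\left(Q \right)} = 1 - \frac{43}{6} = - \frac{37}{6}$)
$\frac{V{\left(-73 \right)}}{\left(-109 - 48\right)^{2}} = - \frac{37}{6 \left(-109 - 48\right)^{2}} = - \frac{37}{6 \left(-157\right)^{2}} = - \frac{37}{6 \cdot 24649} = \left(- \frac{37}{6}\right) \frac{1}{24649} = - \frac{37}{147894}$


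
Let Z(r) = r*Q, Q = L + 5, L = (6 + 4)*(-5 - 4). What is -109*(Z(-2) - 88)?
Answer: -8938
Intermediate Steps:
L = -90 (L = 10*(-9) = -90)
Q = -85 (Q = -90 + 5 = -85)
Z(r) = -85*r (Z(r) = r*(-85) = -85*r)
-109*(Z(-2) - 88) = -109*(-85*(-2) - 88) = -109*(170 - 88) = -109*82 = -8938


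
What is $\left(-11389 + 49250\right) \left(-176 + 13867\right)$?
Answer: $518354951$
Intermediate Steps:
$\left(-11389 + 49250\right) \left(-176 + 13867\right) = 37861 \cdot 13691 = 518354951$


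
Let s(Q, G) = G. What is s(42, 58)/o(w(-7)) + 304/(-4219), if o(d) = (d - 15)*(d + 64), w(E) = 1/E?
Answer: -13197263/99952329 ≈ -0.13204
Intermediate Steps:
o(d) = (-15 + d)*(64 + d)
s(42, 58)/o(w(-7)) + 304/(-4219) = 58/(-960 + (1/(-7))² + 49/(-7)) + 304/(-4219) = 58/(-960 + (-⅐)² + 49*(-⅐)) + 304*(-1/4219) = 58/(-960 + 1/49 - 7) - 304/4219 = 58/(-47382/49) - 304/4219 = 58*(-49/47382) - 304/4219 = -1421/23691 - 304/4219 = -13197263/99952329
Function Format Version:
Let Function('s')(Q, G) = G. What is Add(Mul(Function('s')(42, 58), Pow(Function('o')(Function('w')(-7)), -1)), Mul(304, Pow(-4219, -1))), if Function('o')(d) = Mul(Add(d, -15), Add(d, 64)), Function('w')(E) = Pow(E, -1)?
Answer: Rational(-13197263, 99952329) ≈ -0.13204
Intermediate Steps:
Function('o')(d) = Mul(Add(-15, d), Add(64, d))
Add(Mul(Function('s')(42, 58), Pow(Function('o')(Function('w')(-7)), -1)), Mul(304, Pow(-4219, -1))) = Add(Mul(58, Pow(Add(-960, Pow(Pow(-7, -1), 2), Mul(49, Pow(-7, -1))), -1)), Mul(304, Pow(-4219, -1))) = Add(Mul(58, Pow(Add(-960, Pow(Rational(-1, 7), 2), Mul(49, Rational(-1, 7))), -1)), Mul(304, Rational(-1, 4219))) = Add(Mul(58, Pow(Add(-960, Rational(1, 49), -7), -1)), Rational(-304, 4219)) = Add(Mul(58, Pow(Rational(-47382, 49), -1)), Rational(-304, 4219)) = Add(Mul(58, Rational(-49, 47382)), Rational(-304, 4219)) = Add(Rational(-1421, 23691), Rational(-304, 4219)) = Rational(-13197263, 99952329)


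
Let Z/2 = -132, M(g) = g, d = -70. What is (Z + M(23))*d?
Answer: 16870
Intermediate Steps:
Z = -264 (Z = 2*(-132) = -264)
(Z + M(23))*d = (-264 + 23)*(-70) = -241*(-70) = 16870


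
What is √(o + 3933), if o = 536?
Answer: √4469 ≈ 66.851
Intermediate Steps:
√(o + 3933) = √(536 + 3933) = √4469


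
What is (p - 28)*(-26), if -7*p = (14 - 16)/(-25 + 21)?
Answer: 5109/7 ≈ 729.86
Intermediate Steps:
p = -1/14 (p = -(14 - 16)/(7*(-25 + 21)) = -(-2)/(7*(-4)) = -(-2)*(-1)/(7*4) = -⅐*½ = -1/14 ≈ -0.071429)
(p - 28)*(-26) = (-1/14 - 28)*(-26) = -393/14*(-26) = 5109/7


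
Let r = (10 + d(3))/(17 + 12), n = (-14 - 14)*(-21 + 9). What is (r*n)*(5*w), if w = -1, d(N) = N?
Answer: -21840/29 ≈ -753.10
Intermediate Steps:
n = 336 (n = -28*(-12) = 336)
r = 13/29 (r = (10 + 3)/(17 + 12) = 13/29 ≈ 0.44828)
(r*n)*(5*w) = ((13/29)*336)*(5*(-1)) = (4368/29)*(-5) = -21840/29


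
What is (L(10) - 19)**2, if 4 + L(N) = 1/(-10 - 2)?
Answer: 76729/144 ≈ 532.84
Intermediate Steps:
L(N) = -49/12 (L(N) = -4 + 1/(-10 - 2) = -4 + 1/(-12) = -4 - 1/12 = -49/12)
(L(10) - 19)**2 = (-49/12 - 19)**2 = (-277/12)**2 = 76729/144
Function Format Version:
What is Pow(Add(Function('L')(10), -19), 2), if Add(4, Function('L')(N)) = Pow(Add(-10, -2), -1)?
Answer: Rational(76729, 144) ≈ 532.84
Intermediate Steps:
Function('L')(N) = Rational(-49, 12) (Function('L')(N) = Add(-4, Pow(Add(-10, -2), -1)) = Add(-4, Pow(-12, -1)) = Add(-4, Rational(-1, 12)) = Rational(-49, 12))
Pow(Add(Function('L')(10), -19), 2) = Pow(Add(Rational(-49, 12), -19), 2) = Pow(Rational(-277, 12), 2) = Rational(76729, 144)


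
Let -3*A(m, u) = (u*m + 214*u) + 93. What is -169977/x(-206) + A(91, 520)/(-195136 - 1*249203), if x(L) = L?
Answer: 226614921367/274601502 ≈ 825.25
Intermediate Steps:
A(m, u) = -31 - 214*u/3 - m*u/3 (A(m, u) = -((u*m + 214*u) + 93)/3 = -((m*u + 214*u) + 93)/3 = -((214*u + m*u) + 93)/3 = -(93 + 214*u + m*u)/3 = -31 - 214*u/3 - m*u/3)
-169977/x(-206) + A(91, 520)/(-195136 - 1*249203) = -169977/(-206) + (-31 - 214/3*520 - ⅓*91*520)/(-195136 - 1*249203) = -169977*(-1/206) + (-31 - 111280/3 - 47320/3)/(-195136 - 249203) = 169977/206 - 158693/3/(-444339) = 169977/206 - 158693/3*(-1/444339) = 169977/206 + 158693/1333017 = 226614921367/274601502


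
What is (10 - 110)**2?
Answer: 10000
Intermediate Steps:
(10 - 110)**2 = (-100)**2 = 10000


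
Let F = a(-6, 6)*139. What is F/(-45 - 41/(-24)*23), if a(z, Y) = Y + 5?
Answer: -36696/137 ≈ -267.85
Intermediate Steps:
a(z, Y) = 5 + Y
F = 1529 (F = (5 + 6)*139 = 11*139 = 1529)
F/(-45 - 41/(-24)*23) = 1529/(-45 - 41/(-24)*23) = 1529/(-45 - 41*(-1/24)*23) = 1529/(-45 + (41/24)*23) = 1529/(-45 + 943/24) = 1529/(-137/24) = 1529*(-24/137) = -36696/137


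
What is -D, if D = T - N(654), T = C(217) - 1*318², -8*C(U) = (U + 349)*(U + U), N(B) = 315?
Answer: 264289/2 ≈ 1.3214e+5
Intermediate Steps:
C(U) = -U*(349 + U)/4 (C(U) = -(U + 349)*(U + U)/8 = -(349 + U)*2*U/8 = -U*(349 + U)/4)
T = -263659/2 (T = -¼*217*(349 + 217) - 1*318² = -¼*217*566 - 1*101124 = -61411/2 - 101124 = -263659/2 ≈ -1.3183e+5)
D = -264289/2 (D = -263659/2 - 1*315 = -263659/2 - 315 = -264289/2 ≈ -1.3214e+5)
-D = -1*(-264289/2) = 264289/2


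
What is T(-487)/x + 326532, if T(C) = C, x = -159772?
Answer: 52170671191/159772 ≈ 3.2653e+5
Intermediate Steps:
T(-487)/x + 326532 = -487/(-159772) + 326532 = -487*(-1/159772) + 326532 = 487/159772 + 326532 = 52170671191/159772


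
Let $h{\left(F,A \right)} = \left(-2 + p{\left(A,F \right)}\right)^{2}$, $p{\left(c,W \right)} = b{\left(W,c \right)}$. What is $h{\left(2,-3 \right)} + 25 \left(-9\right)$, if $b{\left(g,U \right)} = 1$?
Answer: $-224$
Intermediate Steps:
$p{\left(c,W \right)} = 1$
$h{\left(F,A \right)} = 1$ ($h{\left(F,A \right)} = \left(-2 + 1\right)^{2} = \left(-1\right)^{2} = 1$)
$h{\left(2,-3 \right)} + 25 \left(-9\right) = 1 + 25 \left(-9\right) = 1 - 225 = -224$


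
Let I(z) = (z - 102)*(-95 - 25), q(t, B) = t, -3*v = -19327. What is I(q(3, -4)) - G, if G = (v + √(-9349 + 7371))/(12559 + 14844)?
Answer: 976623593/82209 - I*√1978/27403 ≈ 11880.0 - 0.001623*I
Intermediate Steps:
v = 19327/3 (v = -⅓*(-19327) = 19327/3 ≈ 6442.3)
I(z) = 12240 - 120*z (I(z) = (-102 + z)*(-120) = 12240 - 120*z)
G = 19327/82209 + I*√1978/27403 (G = (19327/3 + √(-9349 + 7371))/(12559 + 14844) = (19327/3 + √(-1978))/27403 = (19327/3 + I*√1978)*(1/27403) = 19327/82209 + I*√1978/27403 ≈ 0.2351 + 0.001623*I)
I(q(3, -4)) - G = (12240 - 120*3) - (19327/82209 + I*√1978/27403) = (12240 - 360) + (-19327/82209 - I*√1978/27403) = 11880 + (-19327/82209 - I*√1978/27403) = 976623593/82209 - I*√1978/27403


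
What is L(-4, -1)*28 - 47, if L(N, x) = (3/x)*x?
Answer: 37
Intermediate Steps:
L(N, x) = 3
L(-4, -1)*28 - 47 = 3*28 - 47 = 84 - 47 = 37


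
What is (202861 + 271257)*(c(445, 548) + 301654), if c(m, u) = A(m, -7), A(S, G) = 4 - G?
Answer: 143024806470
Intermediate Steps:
c(m, u) = 11 (c(m, u) = 4 - 1*(-7) = 4 + 7 = 11)
(202861 + 271257)*(c(445, 548) + 301654) = (202861 + 271257)*(11 + 301654) = 474118*301665 = 143024806470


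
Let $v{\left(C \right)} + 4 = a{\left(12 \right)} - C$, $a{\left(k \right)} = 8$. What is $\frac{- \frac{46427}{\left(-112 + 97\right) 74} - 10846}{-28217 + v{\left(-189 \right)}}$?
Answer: $\frac{11992633}{31106640} \approx 0.38553$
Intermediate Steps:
$v{\left(C \right)} = 4 - C$ ($v{\left(C \right)} = -4 - \left(-8 + C\right) = 4 - C$)
$\frac{- \frac{46427}{\left(-112 + 97\right) 74} - 10846}{-28217 + v{\left(-189 \right)}} = \frac{- \frac{46427}{\left(-112 + 97\right) 74} - 10846}{-28217 + \left(4 - -189\right)} = \frac{- \frac{46427}{\left(-15\right) 74} - 10846}{-28217 + \left(4 + 189\right)} = \frac{- \frac{46427}{-1110} - 10846}{-28217 + 193} = \frac{\left(-46427\right) \left(- \frac{1}{1110}\right) - 10846}{-28024} = \left(\frac{46427}{1110} - 10846\right) \left(- \frac{1}{28024}\right) = \left(- \frac{11992633}{1110}\right) \left(- \frac{1}{28024}\right) = \frac{11992633}{31106640}$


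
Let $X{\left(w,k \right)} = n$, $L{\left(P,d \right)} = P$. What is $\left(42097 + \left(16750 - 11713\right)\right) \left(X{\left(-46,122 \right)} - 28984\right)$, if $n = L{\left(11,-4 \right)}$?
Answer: $-1365613382$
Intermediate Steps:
$n = 11$
$X{\left(w,k \right)} = 11$
$\left(42097 + \left(16750 - 11713\right)\right) \left(X{\left(-46,122 \right)} - 28984\right) = \left(42097 + \left(16750 - 11713\right)\right) \left(11 - 28984\right) = \left(42097 + 5037\right) \left(-28973\right) = 47134 \left(-28973\right) = -1365613382$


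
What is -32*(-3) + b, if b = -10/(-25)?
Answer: 482/5 ≈ 96.400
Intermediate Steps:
b = ⅖ (b = -10*(-1/25) = ⅖ ≈ 0.40000)
-32*(-3) + b = -32*(-3) + ⅖ = 96 + ⅖ = 482/5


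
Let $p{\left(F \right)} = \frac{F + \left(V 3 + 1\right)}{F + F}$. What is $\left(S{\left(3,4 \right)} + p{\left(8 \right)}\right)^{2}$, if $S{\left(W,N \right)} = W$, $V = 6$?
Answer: $\frac{5625}{256} \approx 21.973$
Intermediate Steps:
$p{\left(F \right)} = \frac{19 + F}{2 F}$ ($p{\left(F \right)} = \frac{F + \left(6 \cdot 3 + 1\right)}{F + F} = \frac{F + \left(18 + 1\right)}{2 F} = \left(F + 19\right) \frac{1}{2 F} = \left(19 + F\right) \frac{1}{2 F} = \frac{19 + F}{2 F}$)
$\left(S{\left(3,4 \right)} + p{\left(8 \right)}\right)^{2} = \left(3 + \frac{19 + 8}{2 \cdot 8}\right)^{2} = \left(3 + \frac{1}{2} \cdot \frac{1}{8} \cdot 27\right)^{2} = \left(3 + \frac{27}{16}\right)^{2} = \left(\frac{75}{16}\right)^{2} = \frac{5625}{256}$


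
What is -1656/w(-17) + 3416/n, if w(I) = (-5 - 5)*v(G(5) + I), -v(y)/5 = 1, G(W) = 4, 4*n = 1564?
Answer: -238348/9775 ≈ -24.383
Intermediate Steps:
n = 391 (n = (¼)*1564 = 391)
v(y) = -5 (v(y) = -5*1 = -5)
w(I) = 50 (w(I) = (-5 - 5)*(-5) = -10*(-5) = 50)
-1656/w(-17) + 3416/n = -1656/50 + 3416/391 = -1656*1/50 + 3416*(1/391) = -828/25 + 3416/391 = -238348/9775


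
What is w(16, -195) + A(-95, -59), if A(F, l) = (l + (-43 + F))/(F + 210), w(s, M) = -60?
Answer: -7097/115 ≈ -61.713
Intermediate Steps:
A(F, l) = (-43 + F + l)/(210 + F)
w(16, -195) + A(-95, -59) = -60 + (-43 - 95 - 59)/(210 - 95) = -60 - 197/115 = -7097/115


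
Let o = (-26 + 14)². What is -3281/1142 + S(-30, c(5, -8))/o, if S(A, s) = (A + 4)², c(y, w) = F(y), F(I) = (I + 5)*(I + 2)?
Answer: 37441/20556 ≈ 1.8214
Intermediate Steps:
F(I) = (2 + I)*(5 + I) (F(I) = (5 + I)*(2 + I) = (2 + I)*(5 + I))
o = 144 (o = (-12)² = 144)
c(y, w) = 10 + y² + 7*y
S(A, s) = (4 + A)²
-3281/1142 + S(-30, c(5, -8))/o = -3281/1142 + (4 - 30)²/144 = -3281*1/1142 + (-26)²*(1/144) = -3281/1142 + 676*(1/144) = -3281/1142 + 169/36 = 37441/20556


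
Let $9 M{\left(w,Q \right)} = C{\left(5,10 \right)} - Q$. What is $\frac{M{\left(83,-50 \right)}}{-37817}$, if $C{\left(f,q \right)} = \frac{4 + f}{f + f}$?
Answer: $- \frac{509}{3403530} \approx -0.00014955$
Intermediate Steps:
$C{\left(f,q \right)} = \frac{4 + f}{2 f}$
$M{\left(w,Q \right)} = \frac{1}{10} - \frac{Q}{9}$ ($M{\left(w,Q \right)} = \frac{\frac{4 + 5}{2 \cdot 5} - Q}{9} = \frac{\frac{1}{2} \cdot \frac{1}{5} \cdot 9 - Q}{9} = \frac{\frac{9}{10} - Q}{9} = \frac{1}{10} - \frac{Q}{9}$)
$\frac{M{\left(83,-50 \right)}}{-37817} = \frac{\frac{1}{10} - - \frac{50}{9}}{-37817} = \left(\frac{1}{10} + \frac{50}{9}\right) \left(- \frac{1}{37817}\right) = \frac{509}{90} \left(- \frac{1}{37817}\right) = - \frac{509}{3403530}$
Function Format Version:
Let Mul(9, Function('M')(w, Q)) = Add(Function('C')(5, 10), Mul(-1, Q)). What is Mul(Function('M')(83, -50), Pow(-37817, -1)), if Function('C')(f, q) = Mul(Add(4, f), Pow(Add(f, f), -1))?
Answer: Rational(-509, 3403530) ≈ -0.00014955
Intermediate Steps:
Function('C')(f, q) = Mul(Rational(1, 2), Pow(f, -1), Add(4, f)) (Function('C')(f, q) = Mul(Add(4, f), Pow(Mul(2, f), -1)) = Mul(Add(4, f), Mul(Rational(1, 2), Pow(f, -1))) = Mul(Rational(1, 2), Pow(f, -1), Add(4, f)))
Function('M')(w, Q) = Add(Rational(1, 10), Mul(Rational(-1, 9), Q)) (Function('M')(w, Q) = Mul(Rational(1, 9), Add(Mul(Rational(1, 2), Pow(5, -1), Add(4, 5)), Mul(-1, Q))) = Mul(Rational(1, 9), Add(Mul(Rational(1, 2), Rational(1, 5), 9), Mul(-1, Q))) = Mul(Rational(1, 9), Add(Rational(9, 10), Mul(-1, Q))) = Add(Rational(1, 10), Mul(Rational(-1, 9), Q)))
Mul(Function('M')(83, -50), Pow(-37817, -1)) = Mul(Add(Rational(1, 10), Mul(Rational(-1, 9), -50)), Pow(-37817, -1)) = Mul(Add(Rational(1, 10), Rational(50, 9)), Rational(-1, 37817)) = Mul(Rational(509, 90), Rational(-1, 37817)) = Rational(-509, 3403530)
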